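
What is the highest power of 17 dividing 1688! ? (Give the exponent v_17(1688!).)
v_17(1688!) = 104

Legendre's formula: v_p(n!) = Σ_{k ≥ 1} ⌊n / p^k⌋. For p = 17, n = 1688, the terms are:
  ⌊1688/17^1⌋ = ⌊1688/17⌋ = 99
  ⌊1688/17^2⌋ = ⌊1688/289⌋ = 5
(the next term ⌊1688/17^3⌋ = 0, terminating the sum). Summing: v_17(1688!) = 99 + 5 = 104.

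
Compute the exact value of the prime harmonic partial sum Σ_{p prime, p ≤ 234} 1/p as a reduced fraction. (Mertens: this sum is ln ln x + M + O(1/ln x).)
Σ 1/p = 8762990377702925264993654890050782886250854676753323401606562622367345144099360398279019780479/4445236185272185438169240794291312557432222642727183809026451438704160103479600800432029464270

π(234) = 51, so the primes ≤ 234 are [2, 3, 5, 7, 11, 13, 17, 19, 23, 29, 31, 37, 41, 43, 47, 53, 59, 61, 67, 71, 73, 79, 83, 89, 97, 101, 103, 107, 109, 113, 127, 131, 137, 139, 149, 151, 157, 163, 167, 173, 179, 181, 191, 193, 197, 199, 211, 223, 227, 229, 233]. Summing 1/p over these primes: 8762990377702925264993654890050782886250854676753323401606562622367345144099360398279019780479/4445236185272185438169240794291312557432222642727183809026451438704160103479600800432029464270 ≈ 1.9713. Mertens estimate ln ln(234) + 0.2615 ≈ 1.9581.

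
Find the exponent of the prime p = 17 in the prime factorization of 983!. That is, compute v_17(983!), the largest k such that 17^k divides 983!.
v_17(983!) = 60

Legendre's formula: v_p(n!) = Σ_{k ≥ 1} ⌊n / p^k⌋. For p = 17, n = 983, the terms are:
  ⌊983/17^1⌋ = ⌊983/17⌋ = 57
  ⌊983/17^2⌋ = ⌊983/289⌋ = 3
(the next term ⌊983/17^3⌋ = 0, terminating the sum). Summing: v_17(983!) = 57 + 3 = 60.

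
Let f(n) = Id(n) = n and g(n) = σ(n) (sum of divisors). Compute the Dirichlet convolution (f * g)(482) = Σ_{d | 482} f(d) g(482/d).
(Id * σ)(482) = 2415

Divisors of 482: [1, 2, 241, 482]. For each d | 482:
  d = 1: Id(1) · σ(482/1) = 1 · 726 = 726
  d = 2: Id(2) · σ(482/2) = 2 · 242 = 484
  d = 241: Id(241) · σ(482/241) = 241 · 3 = 723
  d = 482: Id(482) · σ(482/482) = 482 · 1 = 482
Summing: (Id * σ)(482) = 726 + 484 + 723 + 482 = 2415.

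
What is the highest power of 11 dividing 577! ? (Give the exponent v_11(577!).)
v_11(577!) = 56

Legendre's formula: v_p(n!) = Σ_{k ≥ 1} ⌊n / p^k⌋. For p = 11, n = 577, the terms are:
  ⌊577/11^1⌋ = ⌊577/11⌋ = 52
  ⌊577/11^2⌋ = ⌊577/121⌋ = 4
(the next term ⌊577/11^3⌋ = 0, terminating the sum). Summing: v_11(577!) = 52 + 4 = 56.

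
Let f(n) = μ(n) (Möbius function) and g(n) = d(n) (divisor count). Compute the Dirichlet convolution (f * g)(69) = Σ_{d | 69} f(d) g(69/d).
(μ * d)(69) = 1

Divisors of 69: [1, 3, 23, 69]. For each d | 69:
  d = 1: μ(1) · d(69/1) = 1 · 4 = 4
  d = 3: μ(3) · d(69/3) = -1 · 2 = -2
  d = 23: μ(23) · d(69/23) = -1 · 2 = -2
  d = 69: μ(69) · d(69/69) = 1 · 1 = 1
Summing: (μ * d)(69) = 4 + -2 + -2 + 1 = 1.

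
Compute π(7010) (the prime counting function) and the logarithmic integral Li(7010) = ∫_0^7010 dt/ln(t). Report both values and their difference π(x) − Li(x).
π(7010) = 901;  Li(7010) ≈ 915.46;  π(x) − Li(x) ≈ -14.46.

Direct count of primes ≤ 7010 gives π(7010) = 901. Numerical evaluation of the logarithmic integral gives Li(7010) ≈ 915.46. The difference π(x) − Li(x) ≈ -14.46 is typically negative for small/moderate x (Li(x) overestimates), though Littlewood's theorem shows this sign changes infinitely often.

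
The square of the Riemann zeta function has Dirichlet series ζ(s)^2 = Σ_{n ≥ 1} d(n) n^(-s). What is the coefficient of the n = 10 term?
d(10) = 4

ζ(s)^2 = (Σ 1/m^s)(Σ 1/k^s). The coefficient of 1/n^s in the product is the number of ordered pairs (m, k) with mk = n, which equals d(n). For n = 10, divisors are [1, 2, 5, 10], so d(10) = 4.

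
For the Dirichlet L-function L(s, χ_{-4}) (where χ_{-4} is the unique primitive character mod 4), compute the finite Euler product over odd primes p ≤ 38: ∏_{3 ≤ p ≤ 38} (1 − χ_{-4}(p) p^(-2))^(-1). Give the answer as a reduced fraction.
∏ = 136633422149134339/149104402366464000

The odd primes p ≤ 38 are [3, 5, 7, 11, 13, 17, 19, 23, 29, 31, 37]. For each, χ(p) = 1 if p ≡ 1 mod 4, χ(p) = −1 if p ≡ 3 mod 4. Taking (1 − χ(p)/p^2)^(-1) = p^2/(p^2 − χ(p)): (1 − (-1)/3^2)^(-1) · (1 − (1)/5^2)^(-1) · (1 − (-1)/7^2)^(-1) · (1 − (-1)/11^2)^(-1) · (1 − (1)/13^2)^(-1) · (1 − (1)/17^2)^(-1) · (1 − (-1)/19^2)^(-1) · (1 − (-1)/23^2)^(-1) · (1 − (1)/29^2)^(-1) · (1 − (-1)/31^2)^(-1) · (1 − (1)/37^2)^(-1) = 136633422149134339/149104402366464000.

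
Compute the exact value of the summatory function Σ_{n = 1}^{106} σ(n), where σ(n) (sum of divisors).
Σ_{n ≤ 106} σ(n) = 9285

Compute σ(n) for each 1 ≤ n ≤ 106: σ(1) = 1, σ(2) = 3, σ(3) = 4, σ(4) = 7, σ(5) = 6, σ(6) = 12, σ(7) = 8, σ(8) = 15, σ(9) = 13, σ(10) = 18, σ(11) = 12, σ(12) = 28, σ(13) = 14, σ(14) = 24, σ(15) = 24, σ(16) = 31, σ(17) = 18, σ(18) = 39, σ(19) = 20, σ(20) = 42, σ(21) = 32, σ(22) = 36, σ(23) = 24, σ(24) = 60, σ(25) = 31, σ(26) = 42, σ(27) = 40, σ(28) = 56, σ(29) = 30, σ(30) = 72, σ(31) = 32, σ(32) = 63, σ(33) = 48, σ(34) = 54, σ(35) = 48, σ(36) = 91, σ(37) = 38, σ(38) = 60, σ(39) = 56, σ(40) = 90, σ(41) = 42, σ(42) = 96, σ(43) = 44, σ(44) = 84, σ(45) = 78, σ(46) = 72, σ(47) = 48, σ(48) = 124, σ(49) = 57, σ(50) = 93, σ(51) = 72, σ(52) = 98, σ(53) = 54, σ(54) = 120, σ(55) = 72, σ(56) = 120, σ(57) = 80, σ(58) = 90, σ(59) = 60, σ(60) = 168, σ(61) = 62, σ(62) = 96, σ(63) = 104, σ(64) = 127, σ(65) = 84, σ(66) = 144, σ(67) = 68, σ(68) = 126, σ(69) = 96, σ(70) = 144, σ(71) = 72, σ(72) = 195, σ(73) = 74, σ(74) = 114, σ(75) = 124, σ(76) = 140, σ(77) = 96, σ(78) = 168, σ(79) = 80, σ(80) = 186, σ(81) = 121, σ(82) = 126, σ(83) = 84, σ(84) = 224, σ(85) = 108, σ(86) = 132, σ(87) = 120, σ(88) = 180, σ(89) = 90, σ(90) = 234, σ(91) = 112, σ(92) = 168, σ(93) = 128, σ(94) = 144, σ(95) = 120, σ(96) = 252, σ(97) = 98, σ(98) = 171, σ(99) = 156, σ(100) = 217, σ(101) = 102, σ(102) = 216, σ(103) = 104, σ(104) = 210, σ(105) = 192, σ(106) = 162. Summing all 106 values: 9285. (Average order: Σ_{n ≤ x} σ(n) ~ (π²/12) x². For x = 106, (π²/12)·106² ≈ 9241.24.)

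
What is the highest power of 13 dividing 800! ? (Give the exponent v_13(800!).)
v_13(800!) = 65

Legendre's formula: v_p(n!) = Σ_{k ≥ 1} ⌊n / p^k⌋. For p = 13, n = 800, the terms are:
  ⌊800/13^1⌋ = ⌊800/13⌋ = 61
  ⌊800/13^2⌋ = ⌊800/169⌋ = 4
(the next term ⌊800/13^3⌋ = 0, terminating the sum). Summing: v_13(800!) = 61 + 4 = 65.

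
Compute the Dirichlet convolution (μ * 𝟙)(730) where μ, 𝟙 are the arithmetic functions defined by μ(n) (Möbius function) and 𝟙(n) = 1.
(μ * 𝟙)(730) = 0

Divisors of 730: [1, 2, 5, 10, 73, 146, 365, 730]. For each d | 730:
  d = 1: μ(1) · 𝟙(730/1) = 1 · 1 = 1
  d = 2: μ(2) · 𝟙(730/2) = -1 · 1 = -1
  d = 5: μ(5) · 𝟙(730/5) = -1 · 1 = -1
  d = 10: μ(10) · 𝟙(730/10) = 1 · 1 = 1
  d = 73: μ(73) · 𝟙(730/73) = -1 · 1 = -1
  d = 146: μ(146) · 𝟙(730/146) = 1 · 1 = 1
  d = 365: μ(365) · 𝟙(730/365) = 1 · 1 = 1
  d = 730: μ(730) · 𝟙(730/730) = -1 · 1 = -1
Summing: (μ * 𝟙)(730) = 1 + -1 + -1 + 1 + -1 + 1 + 1 + -1 = 0.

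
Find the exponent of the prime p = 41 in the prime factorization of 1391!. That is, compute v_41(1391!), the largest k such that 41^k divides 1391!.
v_41(1391!) = 33

Legendre's formula: v_p(n!) = Σ_{k ≥ 1} ⌊n / p^k⌋. For p = 41, n = 1391, the terms are:
  ⌊1391/41^1⌋ = ⌊1391/41⌋ = 33
(the next term ⌊1391/41^2⌋ = 0, terminating the sum). Summing: v_41(1391!) = 33 = 33.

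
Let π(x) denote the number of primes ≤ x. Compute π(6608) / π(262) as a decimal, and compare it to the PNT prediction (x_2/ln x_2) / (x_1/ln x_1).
π(6608)/π(262) = 854/55 ≈ 15.5273;  PNT prediction ≈ 15.9664.

π(262) = 55 and π(6608) = 854, so π(6608)/π(262) ≈ 15.5273. The PNT-predicted ratio is (6608/ln(6608)) / (262/ln(262)) ≈ 15.9664. The two agree to within a few percent, as expected.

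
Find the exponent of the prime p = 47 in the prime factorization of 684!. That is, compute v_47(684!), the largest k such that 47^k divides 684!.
v_47(684!) = 14

Legendre's formula: v_p(n!) = Σ_{k ≥ 1} ⌊n / p^k⌋. For p = 47, n = 684, the terms are:
  ⌊684/47^1⌋ = ⌊684/47⌋ = 14
(the next term ⌊684/47^2⌋ = 0, terminating the sum). Summing: v_47(684!) = 14 = 14.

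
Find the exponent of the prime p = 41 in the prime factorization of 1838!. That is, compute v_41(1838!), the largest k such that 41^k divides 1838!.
v_41(1838!) = 45

Legendre's formula: v_p(n!) = Σ_{k ≥ 1} ⌊n / p^k⌋. For p = 41, n = 1838, the terms are:
  ⌊1838/41^1⌋ = ⌊1838/41⌋ = 44
  ⌊1838/41^2⌋ = ⌊1838/1681⌋ = 1
(the next term ⌊1838/41^3⌋ = 0, terminating the sum). Summing: v_41(1838!) = 44 + 1 = 45.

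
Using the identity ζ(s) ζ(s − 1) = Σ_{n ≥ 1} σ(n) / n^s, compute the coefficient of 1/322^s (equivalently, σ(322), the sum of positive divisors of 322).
σ(322) = 576

In the product (Σ m^0/m^s)(Σ k / k^s) = Σ (Σ_{d | n} d) / n^s, the coefficient of 1/n^s is σ(n) = Σ_{d | n} d. For n = 322, divisors are [1, 2, 7, 14, 23, 46, 161, 322]; summing: σ(322) = 576.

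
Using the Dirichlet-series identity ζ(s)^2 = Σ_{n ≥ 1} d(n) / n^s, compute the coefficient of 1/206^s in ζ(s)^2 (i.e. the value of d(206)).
d(206) = 4

ζ(s)^2 = (Σ 1/m^s)(Σ 1/k^s). The coefficient of 1/n^s in the product is the number of ordered pairs (m, k) with mk = n, which equals d(n). For n = 206, divisors are [1, 2, 103, 206], so d(206) = 4.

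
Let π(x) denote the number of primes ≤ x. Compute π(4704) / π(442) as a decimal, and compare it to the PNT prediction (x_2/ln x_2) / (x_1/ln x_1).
π(4704)/π(442) = 635/85 ≈ 7.4706;  PNT prediction ≈ 7.6662.

π(442) = 85 and π(4704) = 635, so π(4704)/π(442) ≈ 7.4706. The PNT-predicted ratio is (4704/ln(4704)) / (442/ln(442)) ≈ 7.6662. The two agree to within a few percent, as expected.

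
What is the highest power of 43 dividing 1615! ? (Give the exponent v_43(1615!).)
v_43(1615!) = 37

Legendre's formula: v_p(n!) = Σ_{k ≥ 1} ⌊n / p^k⌋. For p = 43, n = 1615, the terms are:
  ⌊1615/43^1⌋ = ⌊1615/43⌋ = 37
(the next term ⌊1615/43^2⌋ = 0, terminating the sum). Summing: v_43(1615!) = 37 = 37.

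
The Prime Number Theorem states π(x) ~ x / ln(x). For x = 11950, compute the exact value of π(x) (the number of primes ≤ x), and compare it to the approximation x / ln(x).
π(11950) = 1432;  x/ln(x) ≈ 1272.84;  relative error ≈ 11.11%.

Directly count primes up to 11950: π(11950) = 1432. The PNT approximation gives 11950/ln(11950) ≈ 11950/9.38849 ≈ 1272.84. Relative error (π(x) − x/ln(x)) / π(x) ≈ 11.11%; the approximation is known to undercount slightly (Li(x) is a better estimate).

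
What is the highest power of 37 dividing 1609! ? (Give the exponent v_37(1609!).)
v_37(1609!) = 44

Legendre's formula: v_p(n!) = Σ_{k ≥ 1} ⌊n / p^k⌋. For p = 37, n = 1609, the terms are:
  ⌊1609/37^1⌋ = ⌊1609/37⌋ = 43
  ⌊1609/37^2⌋ = ⌊1609/1369⌋ = 1
(the next term ⌊1609/37^3⌋ = 0, terminating the sum). Summing: v_37(1609!) = 43 + 1 = 44.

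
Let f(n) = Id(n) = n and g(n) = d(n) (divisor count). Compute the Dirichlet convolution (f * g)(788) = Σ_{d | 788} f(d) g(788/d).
(Id * d)(788) = 2189

Divisors of 788: [1, 2, 4, 197, 394, 788]. For each d | 788:
  d = 1: Id(1) · d(788/1) = 1 · 6 = 6
  d = 2: Id(2) · d(788/2) = 2 · 4 = 8
  d = 4: Id(4) · d(788/4) = 4 · 2 = 8
  d = 197: Id(197) · d(788/197) = 197 · 3 = 591
  d = 394: Id(394) · d(788/394) = 394 · 2 = 788
  d = 788: Id(788) · d(788/788) = 788 · 1 = 788
Summing: (Id * d)(788) = 6 + 8 + 8 + 591 + 788 + 788 = 2189.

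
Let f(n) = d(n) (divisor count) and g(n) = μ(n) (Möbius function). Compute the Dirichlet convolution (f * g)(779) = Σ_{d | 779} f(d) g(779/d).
(d * μ)(779) = 1

Divisors of 779: [1, 19, 41, 779]. For each d | 779:
  d = 1: d(1) · μ(779/1) = 1 · 1 = 1
  d = 19: d(19) · μ(779/19) = 2 · -1 = -2
  d = 41: d(41) · μ(779/41) = 2 · -1 = -2
  d = 779: d(779) · μ(779/779) = 4 · 1 = 4
Summing: (d * μ)(779) = 1 + -2 + -2 + 4 = 1.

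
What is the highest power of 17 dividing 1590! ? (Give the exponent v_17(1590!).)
v_17(1590!) = 98

Legendre's formula: v_p(n!) = Σ_{k ≥ 1} ⌊n / p^k⌋. For p = 17, n = 1590, the terms are:
  ⌊1590/17^1⌋ = ⌊1590/17⌋ = 93
  ⌊1590/17^2⌋ = ⌊1590/289⌋ = 5
(the next term ⌊1590/17^3⌋ = 0, terminating the sum). Summing: v_17(1590!) = 93 + 5 = 98.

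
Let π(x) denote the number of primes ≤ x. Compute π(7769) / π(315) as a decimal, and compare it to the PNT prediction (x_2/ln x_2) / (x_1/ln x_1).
π(7769)/π(315) = 985/65 ≈ 15.1538;  PNT prediction ≈ 15.8384.

π(315) = 65 and π(7769) = 985, so π(7769)/π(315) ≈ 15.1538. The PNT-predicted ratio is (7769/ln(7769)) / (315/ln(315)) ≈ 15.8384. The two agree to within a few percent, as expected.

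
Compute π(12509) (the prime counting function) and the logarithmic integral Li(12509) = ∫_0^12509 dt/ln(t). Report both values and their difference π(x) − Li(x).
π(12509) = 1493;  Li(12509) ≈ 1515.17;  π(x) − Li(x) ≈ -22.17.

Direct count of primes ≤ 12509 gives π(12509) = 1493. Numerical evaluation of the logarithmic integral gives Li(12509) ≈ 1515.17. The difference π(x) − Li(x) ≈ -22.17 is typically negative for small/moderate x (Li(x) overestimates), though Littlewood's theorem shows this sign changes infinitely often.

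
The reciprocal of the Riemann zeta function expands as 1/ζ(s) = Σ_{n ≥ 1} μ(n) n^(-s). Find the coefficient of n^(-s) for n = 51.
μ(51) = 1

Factor n = 51 = 3 · 17. μ(n) = 0 if any exponent ≥ 2 (not squarefree); otherwise μ(n) = (−1)^{ω(n)} where ω(n) is the number of distinct prime factors. Applying: μ(51) = 1.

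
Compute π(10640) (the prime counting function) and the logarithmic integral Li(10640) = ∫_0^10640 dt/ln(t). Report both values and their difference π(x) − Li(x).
π(10640) = 1298;  Li(10640) ≈ 1315.39;  π(x) − Li(x) ≈ -17.39.

Direct count of primes ≤ 10640 gives π(10640) = 1298. Numerical evaluation of the logarithmic integral gives Li(10640) ≈ 1315.39. The difference π(x) − Li(x) ≈ -17.39 is typically negative for small/moderate x (Li(x) overestimates), though Littlewood's theorem shows this sign changes infinitely often.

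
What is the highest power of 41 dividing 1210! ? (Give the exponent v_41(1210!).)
v_41(1210!) = 29

Legendre's formula: v_p(n!) = Σ_{k ≥ 1} ⌊n / p^k⌋. For p = 41, n = 1210, the terms are:
  ⌊1210/41^1⌋ = ⌊1210/41⌋ = 29
(the next term ⌊1210/41^2⌋ = 0, terminating the sum). Summing: v_41(1210!) = 29 = 29.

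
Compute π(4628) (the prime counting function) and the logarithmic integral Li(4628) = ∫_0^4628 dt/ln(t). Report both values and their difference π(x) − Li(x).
π(4628) = 624;  Li(4628) ≈ 640.41;  π(x) − Li(x) ≈ -16.41.

Direct count of primes ≤ 4628 gives π(4628) = 624. Numerical evaluation of the logarithmic integral gives Li(4628) ≈ 640.41. The difference π(x) − Li(x) ≈ -16.41 is typically negative for small/moderate x (Li(x) overestimates), though Littlewood's theorem shows this sign changes infinitely often.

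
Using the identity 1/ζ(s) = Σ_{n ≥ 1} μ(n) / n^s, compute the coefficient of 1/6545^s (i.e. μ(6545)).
μ(6545) = 1

Factor n = 6545 = 5 · 7 · 11 · 17. μ(n) = 0 if any exponent ≥ 2 (not squarefree); otherwise μ(n) = (−1)^{ω(n)} where ω(n) is the number of distinct prime factors. Applying: μ(6545) = 1.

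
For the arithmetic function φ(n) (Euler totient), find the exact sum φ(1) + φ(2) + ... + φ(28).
Σ_{n ≤ 28} φ(n) = 242

Compute φ(n) for each 1 ≤ n ≤ 28: φ(1) = 1, φ(2) = 1, φ(3) = 2, φ(4) = 2, φ(5) = 4, φ(6) = 2, φ(7) = 6, φ(8) = 4, φ(9) = 6, φ(10) = 4, φ(11) = 10, φ(12) = 4, φ(13) = 12, φ(14) = 6, φ(15) = 8, φ(16) = 8, φ(17) = 16, φ(18) = 6, φ(19) = 18, φ(20) = 8, φ(21) = 12, φ(22) = 10, φ(23) = 22, φ(24) = 8, φ(25) = 20, φ(26) = 12, φ(27) = 18, φ(28) = 12. Summing all 28 values: 242. (Average order: Σ_{n ≤ x} φ(n) ~ (3/π²) x². For x = 28, (3/π²)·28² ≈ 238.31.)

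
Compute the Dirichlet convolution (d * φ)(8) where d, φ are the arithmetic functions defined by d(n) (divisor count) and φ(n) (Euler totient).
(d * φ)(8) = 15

Divisors of 8: [1, 2, 4, 8]. For each d | 8:
  d = 1: d(1) · φ(8/1) = 1 · 4 = 4
  d = 2: d(2) · φ(8/2) = 2 · 2 = 4
  d = 4: d(4) · φ(8/4) = 3 · 1 = 3
  d = 8: d(8) · φ(8/8) = 4 · 1 = 4
Summing: (d * φ)(8) = 4 + 4 + 3 + 4 = 15.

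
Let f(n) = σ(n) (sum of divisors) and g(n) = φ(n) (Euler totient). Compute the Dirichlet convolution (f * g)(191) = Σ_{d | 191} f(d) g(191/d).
(σ * φ)(191) = 382

Divisors of 191: [1, 191]. For each d | 191:
  d = 1: σ(1) · φ(191/1) = 1 · 190 = 190
  d = 191: σ(191) · φ(191/191) = 192 · 1 = 192
Summing: (σ * φ)(191) = 190 + 192 = 382.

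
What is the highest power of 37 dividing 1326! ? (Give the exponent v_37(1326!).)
v_37(1326!) = 35

Legendre's formula: v_p(n!) = Σ_{k ≥ 1} ⌊n / p^k⌋. For p = 37, n = 1326, the terms are:
  ⌊1326/37^1⌋ = ⌊1326/37⌋ = 35
(the next term ⌊1326/37^2⌋ = 0, terminating the sum). Summing: v_37(1326!) = 35 = 35.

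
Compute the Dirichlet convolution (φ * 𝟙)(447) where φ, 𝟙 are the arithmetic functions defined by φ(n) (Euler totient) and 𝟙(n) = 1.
(φ * 𝟙)(447) = 447

Divisors of 447: [1, 3, 149, 447]. For each d | 447:
  d = 1: φ(1) · 𝟙(447/1) = 1 · 1 = 1
  d = 3: φ(3) · 𝟙(447/3) = 2 · 1 = 2
  d = 149: φ(149) · 𝟙(447/149) = 148 · 1 = 148
  d = 447: φ(447) · 𝟙(447/447) = 296 · 1 = 296
Summing: (φ * 𝟙)(447) = 1 + 2 + 148 + 296 = 447.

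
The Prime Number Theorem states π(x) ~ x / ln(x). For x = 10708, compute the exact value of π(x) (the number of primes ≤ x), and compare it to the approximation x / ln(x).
π(10708) = 1304;  x/ln(x) ≈ 1154.04;  relative error ≈ 11.50%.

Directly count primes up to 10708: π(10708) = 1304. The PNT approximation gives 10708/ln(10708) ≈ 10708/9.27875 ≈ 1154.04. Relative error (π(x) − x/ln(x)) / π(x) ≈ 11.50%; the approximation is known to undercount slightly (Li(x) is a better estimate).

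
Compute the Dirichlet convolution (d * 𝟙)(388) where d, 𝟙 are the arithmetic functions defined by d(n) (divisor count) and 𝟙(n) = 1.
(d * 𝟙)(388) = 18

Divisors of 388: [1, 2, 4, 97, 194, 388]. For each d | 388:
  d = 1: d(1) · 𝟙(388/1) = 1 · 1 = 1
  d = 2: d(2) · 𝟙(388/2) = 2 · 1 = 2
  d = 4: d(4) · 𝟙(388/4) = 3 · 1 = 3
  d = 97: d(97) · 𝟙(388/97) = 2 · 1 = 2
  d = 194: d(194) · 𝟙(388/194) = 4 · 1 = 4
  d = 388: d(388) · 𝟙(388/388) = 6 · 1 = 6
Summing: (d * 𝟙)(388) = 1 + 2 + 3 + 2 + 4 + 6 = 18.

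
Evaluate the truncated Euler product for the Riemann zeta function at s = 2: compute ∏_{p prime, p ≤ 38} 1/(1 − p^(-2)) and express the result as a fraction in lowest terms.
∏ = 5974606913975783369/3652034743605657600

The primes p ≤ 38 are [2, 3, 5, 7, 11, 13, 17, 19, 23, 29, 31, 37]. For each prime, (1 − 1/p^2)^(-1) = p^2 / (p^2 − 1). The product is (1 − 1/2^2)^(-1), (1 − 1/3^2)^(-1), (1 − 1/5^2)^(-1), (1 − 1/7^2)^(-1), (1 − 1/11^2)^(-1), (1 − 1/13^2)^(-1), (1 − 1/17^2)^(-1), (1 − 1/19^2)^(-1), (1 − 1/23^2)^(-1), (1 − 1/29^2)^(-1), (1 − 1/31^2)^(-1), (1 − 1/37^2)^(-1) = ∏ p^2 / (p^2 − 1) = 5974606913975783369/3652034743605657600.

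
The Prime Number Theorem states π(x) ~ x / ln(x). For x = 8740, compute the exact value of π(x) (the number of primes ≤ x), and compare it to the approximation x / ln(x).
π(8740) = 1089;  x/ln(x) ≈ 963.01;  relative error ≈ 11.57%.

Directly count primes up to 8740: π(8740) = 1089. The PNT approximation gives 8740/ln(8740) ≈ 8740/9.07567 ≈ 963.01. Relative error (π(x) − x/ln(x)) / π(x) ≈ 11.57%; the approximation is known to undercount slightly (Li(x) is a better estimate).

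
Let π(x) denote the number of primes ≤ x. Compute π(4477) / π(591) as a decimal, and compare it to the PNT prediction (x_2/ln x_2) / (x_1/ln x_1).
π(4477)/π(591) = 607/107 ≈ 5.6729;  PNT prediction ≈ 5.7507.

π(591) = 107 and π(4477) = 607, so π(4477)/π(591) ≈ 5.6729. The PNT-predicted ratio is (4477/ln(4477)) / (591/ln(591)) ≈ 5.7507. The two agree to within a few percent, as expected.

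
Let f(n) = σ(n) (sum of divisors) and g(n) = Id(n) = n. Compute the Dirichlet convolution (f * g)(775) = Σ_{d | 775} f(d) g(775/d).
(σ * Id)(775) = 5418

Divisors of 775: [1, 5, 25, 31, 155, 775]. For each d | 775:
  d = 1: σ(1) · Id(775/1) = 1 · 775 = 775
  d = 5: σ(5) · Id(775/5) = 6 · 155 = 930
  d = 25: σ(25) · Id(775/25) = 31 · 31 = 961
  d = 31: σ(31) · Id(775/31) = 32 · 25 = 800
  d = 155: σ(155) · Id(775/155) = 192 · 5 = 960
  d = 775: σ(775) · Id(775/775) = 992 · 1 = 992
Summing: (σ * Id)(775) = 775 + 930 + 961 + 800 + 960 + 992 = 5418.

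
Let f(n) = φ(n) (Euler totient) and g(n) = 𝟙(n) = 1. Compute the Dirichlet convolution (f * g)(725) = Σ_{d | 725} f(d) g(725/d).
(φ * 𝟙)(725) = 725

Divisors of 725: [1, 5, 25, 29, 145, 725]. For each d | 725:
  d = 1: φ(1) · 𝟙(725/1) = 1 · 1 = 1
  d = 5: φ(5) · 𝟙(725/5) = 4 · 1 = 4
  d = 25: φ(25) · 𝟙(725/25) = 20 · 1 = 20
  d = 29: φ(29) · 𝟙(725/29) = 28 · 1 = 28
  d = 145: φ(145) · 𝟙(725/145) = 112 · 1 = 112
  d = 725: φ(725) · 𝟙(725/725) = 560 · 1 = 560
Summing: (φ * 𝟙)(725) = 1 + 4 + 20 + 28 + 112 + 560 = 725.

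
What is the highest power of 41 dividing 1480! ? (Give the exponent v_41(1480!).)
v_41(1480!) = 36

Legendre's formula: v_p(n!) = Σ_{k ≥ 1} ⌊n / p^k⌋. For p = 41, n = 1480, the terms are:
  ⌊1480/41^1⌋ = ⌊1480/41⌋ = 36
(the next term ⌊1480/41^2⌋ = 0, terminating the sum). Summing: v_41(1480!) = 36 = 36.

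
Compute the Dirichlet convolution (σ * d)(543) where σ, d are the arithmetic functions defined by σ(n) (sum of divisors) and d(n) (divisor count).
(σ * d)(543) = 1104

Divisors of 543: [1, 3, 181, 543]. For each d | 543:
  d = 1: σ(1) · d(543/1) = 1 · 4 = 4
  d = 3: σ(3) · d(543/3) = 4 · 2 = 8
  d = 181: σ(181) · d(543/181) = 182 · 2 = 364
  d = 543: σ(543) · d(543/543) = 728 · 1 = 728
Summing: (σ * d)(543) = 4 + 8 + 364 + 728 = 1104.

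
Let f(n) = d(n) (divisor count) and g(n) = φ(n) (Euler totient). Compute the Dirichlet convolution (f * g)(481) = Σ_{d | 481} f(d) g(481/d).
(d * φ)(481) = 532

Divisors of 481: [1, 13, 37, 481]. For each d | 481:
  d = 1: d(1) · φ(481/1) = 1 · 432 = 432
  d = 13: d(13) · φ(481/13) = 2 · 36 = 72
  d = 37: d(37) · φ(481/37) = 2 · 12 = 24
  d = 481: d(481) · φ(481/481) = 4 · 1 = 4
Summing: (d * φ)(481) = 432 + 72 + 24 + 4 = 532.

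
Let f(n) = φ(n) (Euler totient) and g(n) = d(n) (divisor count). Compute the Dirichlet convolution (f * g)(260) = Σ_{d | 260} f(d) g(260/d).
(φ * d)(260) = 588

Divisors of 260: [1, 2, 4, 5, 10, 13, 20, 26, 52, 65, 130, 260]. For each d | 260:
  d = 1: φ(1) · d(260/1) = 1 · 12 = 12
  d = 2: φ(2) · d(260/2) = 1 · 8 = 8
  d = 4: φ(4) · d(260/4) = 2 · 4 = 8
  d = 5: φ(5) · d(260/5) = 4 · 6 = 24
  d = 10: φ(10) · d(260/10) = 4 · 4 = 16
  d = 13: φ(13) · d(260/13) = 12 · 6 = 72
  d = 20: φ(20) · d(260/20) = 8 · 2 = 16
  d = 26: φ(26) · d(260/26) = 12 · 4 = 48
  d = 52: φ(52) · d(260/52) = 24 · 2 = 48
  d = 65: φ(65) · d(260/65) = 48 · 3 = 144
  d = 130: φ(130) · d(260/130) = 48 · 2 = 96
  d = 260: φ(260) · d(260/260) = 96 · 1 = 96
Summing: (φ * d)(260) = 12 + 8 + 8 + 24 + 16 + 72 + 16 + 48 + 48 + 144 + 96 + 96 = 588.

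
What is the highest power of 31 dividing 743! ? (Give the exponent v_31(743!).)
v_31(743!) = 23

Legendre's formula: v_p(n!) = Σ_{k ≥ 1} ⌊n / p^k⌋. For p = 31, n = 743, the terms are:
  ⌊743/31^1⌋ = ⌊743/31⌋ = 23
(the next term ⌊743/31^2⌋ = 0, terminating the sum). Summing: v_31(743!) = 23 = 23.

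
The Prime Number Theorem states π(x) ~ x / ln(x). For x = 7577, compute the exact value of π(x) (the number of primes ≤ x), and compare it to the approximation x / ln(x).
π(7577) = 962;  x/ln(x) ≈ 848.22;  relative error ≈ 11.83%.

Directly count primes up to 7577: π(7577) = 962. The PNT approximation gives 7577/ln(7577) ≈ 7577/8.93287 ≈ 848.22. Relative error (π(x) − x/ln(x)) / π(x) ≈ 11.83%; the approximation is known to undercount slightly (Li(x) is a better estimate).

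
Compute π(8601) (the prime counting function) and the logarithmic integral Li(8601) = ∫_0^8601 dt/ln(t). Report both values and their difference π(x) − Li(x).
π(8601) = 1071;  Li(8601) ≈ 1093.02;  π(x) − Li(x) ≈ -22.02.

Direct count of primes ≤ 8601 gives π(8601) = 1071. Numerical evaluation of the logarithmic integral gives Li(8601) ≈ 1093.02. The difference π(x) − Li(x) ≈ -22.02 is typically negative for small/moderate x (Li(x) overestimates), though Littlewood's theorem shows this sign changes infinitely often.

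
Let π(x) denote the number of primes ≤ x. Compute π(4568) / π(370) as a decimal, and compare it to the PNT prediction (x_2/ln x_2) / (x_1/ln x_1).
π(4568)/π(370) = 619/73 ≈ 8.4795;  PNT prediction ≈ 8.6637.

π(370) = 73 and π(4568) = 619, so π(4568)/π(370) ≈ 8.4795. The PNT-predicted ratio is (4568/ln(4568)) / (370/ln(370)) ≈ 8.6637. The two agree to within a few percent, as expected.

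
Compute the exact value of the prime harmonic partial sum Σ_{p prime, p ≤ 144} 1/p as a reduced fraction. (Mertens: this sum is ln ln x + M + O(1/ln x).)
Σ 1/p = 18825509850919239131453102166593625244431364344421618363/10014646650599190067509233131649940057366334653200433090

π(144) = 34, so the primes ≤ 144 are [2, 3, 5, 7, 11, 13, 17, 19, 23, 29, 31, 37, 41, 43, 47, 53, 59, 61, 67, 71, 73, 79, 83, 89, 97, 101, 103, 107, 109, 113, 127, 131, 137, 139]. Summing 1/p over these primes: 18825509850919239131453102166593625244431364344421618363/10014646650599190067509233131649940057366334653200433090 ≈ 1.8798. Mertens estimate ln ln(144) + 0.2615 ≈ 1.8649.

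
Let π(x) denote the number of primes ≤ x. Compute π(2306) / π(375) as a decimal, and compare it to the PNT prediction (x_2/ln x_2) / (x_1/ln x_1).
π(2306)/π(375) = 342/74 ≈ 4.6216;  PNT prediction ≈ 4.7069.

π(375) = 74 and π(2306) = 342, so π(2306)/π(375) ≈ 4.6216. The PNT-predicted ratio is (2306/ln(2306)) / (375/ln(375)) ≈ 4.7069. The two agree to within a few percent, as expected.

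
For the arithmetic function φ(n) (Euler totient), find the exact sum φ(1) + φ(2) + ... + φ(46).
Σ_{n ≤ 46} φ(n) = 650

Compute φ(n) for each 1 ≤ n ≤ 46: φ(1) = 1, φ(2) = 1, φ(3) = 2, φ(4) = 2, φ(5) = 4, φ(6) = 2, φ(7) = 6, φ(8) = 4, φ(9) = 6, φ(10) = 4, φ(11) = 10, φ(12) = 4, φ(13) = 12, φ(14) = 6, φ(15) = 8, φ(16) = 8, φ(17) = 16, φ(18) = 6, φ(19) = 18, φ(20) = 8, φ(21) = 12, φ(22) = 10, φ(23) = 22, φ(24) = 8, φ(25) = 20, φ(26) = 12, φ(27) = 18, φ(28) = 12, φ(29) = 28, φ(30) = 8, φ(31) = 30, φ(32) = 16, φ(33) = 20, φ(34) = 16, φ(35) = 24, φ(36) = 12, φ(37) = 36, φ(38) = 18, φ(39) = 24, φ(40) = 16, φ(41) = 40, φ(42) = 12, φ(43) = 42, φ(44) = 20, φ(45) = 24, φ(46) = 22. Summing all 46 values: 650. (Average order: Σ_{n ≤ x} φ(n) ~ (3/π²) x². For x = 46, (3/π²)·46² ≈ 643.19.)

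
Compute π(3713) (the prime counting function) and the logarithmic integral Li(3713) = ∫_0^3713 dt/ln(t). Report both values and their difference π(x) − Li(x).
π(3713) = 518;  Li(3713) ≈ 530.61;  π(x) − Li(x) ≈ -12.61.

Direct count of primes ≤ 3713 gives π(3713) = 518. Numerical evaluation of the logarithmic integral gives Li(3713) ≈ 530.61. The difference π(x) − Li(x) ≈ -12.61 is typically negative for small/moderate x (Li(x) overestimates), though Littlewood's theorem shows this sign changes infinitely often.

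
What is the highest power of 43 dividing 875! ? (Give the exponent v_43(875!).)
v_43(875!) = 20

Legendre's formula: v_p(n!) = Σ_{k ≥ 1} ⌊n / p^k⌋. For p = 43, n = 875, the terms are:
  ⌊875/43^1⌋ = ⌊875/43⌋ = 20
(the next term ⌊875/43^2⌋ = 0, terminating the sum). Summing: v_43(875!) = 20 = 20.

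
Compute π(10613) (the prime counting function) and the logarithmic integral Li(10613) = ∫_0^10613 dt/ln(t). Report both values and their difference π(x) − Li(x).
π(10613) = 1295;  Li(10613) ≈ 1312.48;  π(x) − Li(x) ≈ -17.48.

Direct count of primes ≤ 10613 gives π(10613) = 1295. Numerical evaluation of the logarithmic integral gives Li(10613) ≈ 1312.48. The difference π(x) − Li(x) ≈ -17.48 is typically negative for small/moderate x (Li(x) overestimates), though Littlewood's theorem shows this sign changes infinitely often.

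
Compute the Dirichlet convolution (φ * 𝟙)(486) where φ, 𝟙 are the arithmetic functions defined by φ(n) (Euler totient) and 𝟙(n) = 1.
(φ * 𝟙)(486) = 486

Divisors of 486: [1, 2, 3, 6, 9, 18, 27, 54, 81, 162, 243, 486]. For each d | 486:
  d = 1: φ(1) · 𝟙(486/1) = 1 · 1 = 1
  d = 2: φ(2) · 𝟙(486/2) = 1 · 1 = 1
  d = 3: φ(3) · 𝟙(486/3) = 2 · 1 = 2
  d = 6: φ(6) · 𝟙(486/6) = 2 · 1 = 2
  d = 9: φ(9) · 𝟙(486/9) = 6 · 1 = 6
  d = 18: φ(18) · 𝟙(486/18) = 6 · 1 = 6
  d = 27: φ(27) · 𝟙(486/27) = 18 · 1 = 18
  d = 54: φ(54) · 𝟙(486/54) = 18 · 1 = 18
  d = 81: φ(81) · 𝟙(486/81) = 54 · 1 = 54
  d = 162: φ(162) · 𝟙(486/162) = 54 · 1 = 54
  d = 243: φ(243) · 𝟙(486/243) = 162 · 1 = 162
  d = 486: φ(486) · 𝟙(486/486) = 162 · 1 = 162
Summing: (φ * 𝟙)(486) = 1 + 1 + 2 + 2 + 6 + 6 + 18 + 18 + 54 + 54 + 162 + 162 = 486.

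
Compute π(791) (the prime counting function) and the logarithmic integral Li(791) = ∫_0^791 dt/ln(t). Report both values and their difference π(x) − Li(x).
π(791) = 138;  Li(791) ≈ 146.85;  π(x) − Li(x) ≈ -8.85.

Direct count of primes ≤ 791 gives π(791) = 138. Numerical evaluation of the logarithmic integral gives Li(791) ≈ 146.85. The difference π(x) − Li(x) ≈ -8.85 is typically negative for small/moderate x (Li(x) overestimates), though Littlewood's theorem shows this sign changes infinitely often.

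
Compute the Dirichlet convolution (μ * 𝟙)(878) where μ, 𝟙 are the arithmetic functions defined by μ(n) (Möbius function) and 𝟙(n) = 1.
(μ * 𝟙)(878) = 0

Divisors of 878: [1, 2, 439, 878]. For each d | 878:
  d = 1: μ(1) · 𝟙(878/1) = 1 · 1 = 1
  d = 2: μ(2) · 𝟙(878/2) = -1 · 1 = -1
  d = 439: μ(439) · 𝟙(878/439) = -1 · 1 = -1
  d = 878: μ(878) · 𝟙(878/878) = 1 · 1 = 1
Summing: (μ * 𝟙)(878) = 1 + -1 + -1 + 1 = 0.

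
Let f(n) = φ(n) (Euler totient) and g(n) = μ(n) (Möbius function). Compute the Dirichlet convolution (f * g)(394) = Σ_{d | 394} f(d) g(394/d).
(φ * μ)(394) = 0

Divisors of 394: [1, 2, 197, 394]. For each d | 394:
  d = 1: φ(1) · μ(394/1) = 1 · 1 = 1
  d = 2: φ(2) · μ(394/2) = 1 · -1 = -1
  d = 197: φ(197) · μ(394/197) = 196 · -1 = -196
  d = 394: φ(394) · μ(394/394) = 196 · 1 = 196
Summing: (φ * μ)(394) = 1 + -1 + -196 + 196 = 0.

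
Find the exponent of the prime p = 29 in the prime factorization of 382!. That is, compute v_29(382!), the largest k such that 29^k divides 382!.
v_29(382!) = 13

Legendre's formula: v_p(n!) = Σ_{k ≥ 1} ⌊n / p^k⌋. For p = 29, n = 382, the terms are:
  ⌊382/29^1⌋ = ⌊382/29⌋ = 13
(the next term ⌊382/29^2⌋ = 0, terminating the sum). Summing: v_29(382!) = 13 = 13.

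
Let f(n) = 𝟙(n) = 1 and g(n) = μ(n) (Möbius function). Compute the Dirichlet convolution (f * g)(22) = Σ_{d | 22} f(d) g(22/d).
(𝟙 * μ)(22) = 0

Divisors of 22: [1, 2, 11, 22]. For each d | 22:
  d = 1: 𝟙(1) · μ(22/1) = 1 · 1 = 1
  d = 2: 𝟙(2) · μ(22/2) = 1 · -1 = -1
  d = 11: 𝟙(11) · μ(22/11) = 1 · -1 = -1
  d = 22: 𝟙(22) · μ(22/22) = 1 · 1 = 1
Summing: (𝟙 * μ)(22) = 1 + -1 + -1 + 1 = 0.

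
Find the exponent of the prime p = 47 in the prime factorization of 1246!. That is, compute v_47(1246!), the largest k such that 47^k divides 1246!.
v_47(1246!) = 26

Legendre's formula: v_p(n!) = Σ_{k ≥ 1} ⌊n / p^k⌋. For p = 47, n = 1246, the terms are:
  ⌊1246/47^1⌋ = ⌊1246/47⌋ = 26
(the next term ⌊1246/47^2⌋ = 0, terminating the sum). Summing: v_47(1246!) = 26 = 26.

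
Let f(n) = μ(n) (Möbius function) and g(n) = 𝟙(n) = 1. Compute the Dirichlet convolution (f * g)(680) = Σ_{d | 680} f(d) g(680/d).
(μ * 𝟙)(680) = 0

Divisors of 680: [1, 2, 4, 5, 8, 10, 17, 20, 34, 40, 68, 85, 136, 170, 340, 680]. For each d | 680:
  d = 1: μ(1) · 𝟙(680/1) = 1 · 1 = 1
  d = 2: μ(2) · 𝟙(680/2) = -1 · 1 = -1
  d = 4: μ(4) · 𝟙(680/4) = 0 · 1 = 0
  d = 5: μ(5) · 𝟙(680/5) = -1 · 1 = -1
  d = 8: μ(8) · 𝟙(680/8) = 0 · 1 = 0
  d = 10: μ(10) · 𝟙(680/10) = 1 · 1 = 1
  d = 17: μ(17) · 𝟙(680/17) = -1 · 1 = -1
  d = 20: μ(20) · 𝟙(680/20) = 0 · 1 = 0
  d = 34: μ(34) · 𝟙(680/34) = 1 · 1 = 1
  d = 40: μ(40) · 𝟙(680/40) = 0 · 1 = 0
  d = 68: μ(68) · 𝟙(680/68) = 0 · 1 = 0
  d = 85: μ(85) · 𝟙(680/85) = 1 · 1 = 1
  d = 136: μ(136) · 𝟙(680/136) = 0 · 1 = 0
  d = 170: μ(170) · 𝟙(680/170) = -1 · 1 = -1
  d = 340: μ(340) · 𝟙(680/340) = 0 · 1 = 0
  d = 680: μ(680) · 𝟙(680/680) = 0 · 1 = 0
Summing: (μ * 𝟙)(680) = 1 + -1 + 0 + -1 + 0 + 1 + -1 + 0 + 1 + 0 + 0 + 1 + 0 + -1 + 0 + 0 = 0.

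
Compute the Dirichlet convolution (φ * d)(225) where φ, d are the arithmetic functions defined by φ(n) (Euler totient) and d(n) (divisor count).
(φ * d)(225) = 403

Divisors of 225: [1, 3, 5, 9, 15, 25, 45, 75, 225]. For each d | 225:
  d = 1: φ(1) · d(225/1) = 1 · 9 = 9
  d = 3: φ(3) · d(225/3) = 2 · 6 = 12
  d = 5: φ(5) · d(225/5) = 4 · 6 = 24
  d = 9: φ(9) · d(225/9) = 6 · 3 = 18
  d = 15: φ(15) · d(225/15) = 8 · 4 = 32
  d = 25: φ(25) · d(225/25) = 20 · 3 = 60
  d = 45: φ(45) · d(225/45) = 24 · 2 = 48
  d = 75: φ(75) · d(225/75) = 40 · 2 = 80
  d = 225: φ(225) · d(225/225) = 120 · 1 = 120
Summing: (φ * d)(225) = 9 + 12 + 24 + 18 + 32 + 60 + 48 + 80 + 120 = 403.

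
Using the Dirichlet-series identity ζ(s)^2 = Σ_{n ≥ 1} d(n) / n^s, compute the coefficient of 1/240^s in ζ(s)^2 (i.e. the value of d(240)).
d(240) = 20

ζ(s)^2 = (Σ 1/m^s)(Σ 1/k^s). The coefficient of 1/n^s in the product is the number of ordered pairs (m, k) with mk = n, which equals d(n). For n = 240, divisors are [1, 2, 3, 4, 5, 6, 8, 10, 12, 15, 16, 20, 24, 30, 40, 48, 60, 80, 120, 240], so d(240) = 20.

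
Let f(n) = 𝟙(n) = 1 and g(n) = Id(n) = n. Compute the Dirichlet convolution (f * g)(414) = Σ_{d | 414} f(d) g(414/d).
(𝟙 * Id)(414) = 936

Divisors of 414: [1, 2, 3, 6, 9, 18, 23, 46, 69, 138, 207, 414]. For each d | 414:
  d = 1: 𝟙(1) · Id(414/1) = 1 · 414 = 414
  d = 2: 𝟙(2) · Id(414/2) = 1 · 207 = 207
  d = 3: 𝟙(3) · Id(414/3) = 1 · 138 = 138
  d = 6: 𝟙(6) · Id(414/6) = 1 · 69 = 69
  d = 9: 𝟙(9) · Id(414/9) = 1 · 46 = 46
  d = 18: 𝟙(18) · Id(414/18) = 1 · 23 = 23
  d = 23: 𝟙(23) · Id(414/23) = 1 · 18 = 18
  d = 46: 𝟙(46) · Id(414/46) = 1 · 9 = 9
  d = 69: 𝟙(69) · Id(414/69) = 1 · 6 = 6
  d = 138: 𝟙(138) · Id(414/138) = 1 · 3 = 3
  d = 207: 𝟙(207) · Id(414/207) = 1 · 2 = 2
  d = 414: 𝟙(414) · Id(414/414) = 1 · 1 = 1
Summing: (𝟙 * Id)(414) = 414 + 207 + 138 + 69 + 46 + 23 + 18 + 9 + 6 + 3 + 2 + 1 = 936.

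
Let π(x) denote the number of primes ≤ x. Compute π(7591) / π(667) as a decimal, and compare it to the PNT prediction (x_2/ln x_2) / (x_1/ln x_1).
π(7591)/π(667) = 965/121 ≈ 7.9752;  PNT prediction ≈ 8.2831.

π(667) = 121 and π(7591) = 965, so π(7591)/π(667) ≈ 7.9752. The PNT-predicted ratio is (7591/ln(7591)) / (667/ln(667)) ≈ 8.2831. The two agree to within a few percent, as expected.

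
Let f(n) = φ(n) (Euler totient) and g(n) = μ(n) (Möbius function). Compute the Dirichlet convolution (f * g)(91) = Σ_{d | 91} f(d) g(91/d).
(φ * μ)(91) = 55

Divisors of 91: [1, 7, 13, 91]. For each d | 91:
  d = 1: φ(1) · μ(91/1) = 1 · 1 = 1
  d = 7: φ(7) · μ(91/7) = 6 · -1 = -6
  d = 13: φ(13) · μ(91/13) = 12 · -1 = -12
  d = 91: φ(91) · μ(91/91) = 72 · 1 = 72
Summing: (φ * μ)(91) = 1 + -6 + -12 + 72 = 55.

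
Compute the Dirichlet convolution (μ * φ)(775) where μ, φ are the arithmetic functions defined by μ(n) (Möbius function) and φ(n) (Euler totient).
(μ * φ)(775) = 464

Divisors of 775: [1, 5, 25, 31, 155, 775]. For each d | 775:
  d = 1: μ(1) · φ(775/1) = 1 · 600 = 600
  d = 5: μ(5) · φ(775/5) = -1 · 120 = -120
  d = 25: μ(25) · φ(775/25) = 0 · 30 = 0
  d = 31: μ(31) · φ(775/31) = -1 · 20 = -20
  d = 155: μ(155) · φ(775/155) = 1 · 4 = 4
  d = 775: μ(775) · φ(775/775) = 0 · 1 = 0
Summing: (μ * φ)(775) = 600 + -120 + 0 + -20 + 4 + 0 = 464.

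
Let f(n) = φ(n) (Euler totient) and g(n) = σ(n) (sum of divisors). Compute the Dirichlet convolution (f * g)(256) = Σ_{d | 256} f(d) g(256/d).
(φ * σ)(256) = 2304

Divisors of 256: [1, 2, 4, 8, 16, 32, 64, 128, 256]. For each d | 256:
  d = 1: φ(1) · σ(256/1) = 1 · 511 = 511
  d = 2: φ(2) · σ(256/2) = 1 · 255 = 255
  d = 4: φ(4) · σ(256/4) = 2 · 127 = 254
  d = 8: φ(8) · σ(256/8) = 4 · 63 = 252
  d = 16: φ(16) · σ(256/16) = 8 · 31 = 248
  d = 32: φ(32) · σ(256/32) = 16 · 15 = 240
  d = 64: φ(64) · σ(256/64) = 32 · 7 = 224
  d = 128: φ(128) · σ(256/128) = 64 · 3 = 192
  d = 256: φ(256) · σ(256/256) = 128 · 1 = 128
Summing: (φ * σ)(256) = 511 + 255 + 254 + 252 + 248 + 240 + 224 + 192 + 128 = 2304.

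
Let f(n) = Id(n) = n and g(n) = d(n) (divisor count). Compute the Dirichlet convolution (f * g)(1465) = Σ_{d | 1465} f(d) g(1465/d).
(Id * d)(1465) = 2065

Divisors of 1465: [1, 5, 293, 1465]. For each d | 1465:
  d = 1: Id(1) · d(1465/1) = 1 · 4 = 4
  d = 5: Id(5) · d(1465/5) = 5 · 2 = 10
  d = 293: Id(293) · d(1465/293) = 293 · 2 = 586
  d = 1465: Id(1465) · d(1465/1465) = 1465 · 1 = 1465
Summing: (Id * d)(1465) = 4 + 10 + 586 + 1465 = 2065.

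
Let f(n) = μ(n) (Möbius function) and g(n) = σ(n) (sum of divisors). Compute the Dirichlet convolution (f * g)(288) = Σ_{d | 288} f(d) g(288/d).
(μ * σ)(288) = 288

Divisors of 288: [1, 2, 3, 4, 6, 8, 9, 12, 16, 18, 24, 32, 36, 48, 72, 96, 144, 288]. For each d | 288:
  d = 1: μ(1) · σ(288/1) = 1 · 819 = 819
  d = 2: μ(2) · σ(288/2) = -1 · 403 = -403
  d = 3: μ(3) · σ(288/3) = -1 · 252 = -252
  d = 4: μ(4) · σ(288/4) = 0 · 195 = 0
  d = 6: μ(6) · σ(288/6) = 1 · 124 = 124
  d = 8: μ(8) · σ(288/8) = 0 · 91 = 0
  d = 9: μ(9) · σ(288/9) = 0 · 63 = 0
  d = 12: μ(12) · σ(288/12) = 0 · 60 = 0
  d = 16: μ(16) · σ(288/16) = 0 · 39 = 0
  d = 18: μ(18) · σ(288/18) = 0 · 31 = 0
  d = 24: μ(24) · σ(288/24) = 0 · 28 = 0
  d = 32: μ(32) · σ(288/32) = 0 · 13 = 0
  d = 36: μ(36) · σ(288/36) = 0 · 15 = 0
  d = 48: μ(48) · σ(288/48) = 0 · 12 = 0
  d = 72: μ(72) · σ(288/72) = 0 · 7 = 0
  d = 96: μ(96) · σ(288/96) = 0 · 4 = 0
  d = 144: μ(144) · σ(288/144) = 0 · 3 = 0
  d = 288: μ(288) · σ(288/288) = 0 · 1 = 0
Summing: (μ * σ)(288) = 819 + -403 + -252 + 0 + 124 + 0 + 0 + 0 + 0 + 0 + 0 + 0 + 0 + 0 + 0 + 0 + 0 + 0 = 288.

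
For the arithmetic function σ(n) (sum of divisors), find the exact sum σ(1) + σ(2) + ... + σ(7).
Σ_{n ≤ 7} σ(n) = 41

Compute σ(n) for each 1 ≤ n ≤ 7: σ(1) = 1, σ(2) = 3, σ(3) = 4, σ(4) = 7, σ(5) = 6, σ(6) = 12, σ(7) = 8. Summing all 7 values: 41. (Average order: Σ_{n ≤ x} σ(n) ~ (π²/12) x². For x = 7, (π²/12)·7² ≈ 40.30.)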